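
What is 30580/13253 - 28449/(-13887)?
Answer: 89077673/20449379 ≈ 4.3560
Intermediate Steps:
30580/13253 - 28449/(-13887) = 30580*(1/13253) - 28449*(-1/13887) = 30580/13253 + 3161/1543 = 89077673/20449379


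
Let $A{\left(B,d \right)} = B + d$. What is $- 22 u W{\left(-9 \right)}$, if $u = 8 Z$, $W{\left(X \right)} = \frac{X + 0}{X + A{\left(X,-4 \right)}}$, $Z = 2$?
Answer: $-144$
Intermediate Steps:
$W{\left(X \right)} = \frac{X}{-4 + 2 X}$ ($W{\left(X \right)} = \frac{X + 0}{X + \left(X - 4\right)} = \frac{X}{X + \left(-4 + X\right)} = \frac{X}{-4 + 2 X}$)
$u = 16$ ($u = 8 \cdot 2 = 16$)
$- 22 u W{\left(-9 \right)} = \left(-22\right) 16 \cdot \frac{1}{2} \left(-9\right) \frac{1}{-2 - 9} = - 352 \cdot \frac{1}{2} \left(-9\right) \frac{1}{-11} = - 352 \cdot \frac{1}{2} \left(-9\right) \left(- \frac{1}{11}\right) = \left(-352\right) \frac{9}{22} = -144$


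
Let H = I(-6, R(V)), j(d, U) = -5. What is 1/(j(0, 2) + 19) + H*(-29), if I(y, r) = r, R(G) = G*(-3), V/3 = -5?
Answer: -18269/14 ≈ -1304.9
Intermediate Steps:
V = -15 (V = 3*(-5) = -15)
R(G) = -3*G
H = 45 (H = -3*(-15) = 45)
1/(j(0, 2) + 19) + H*(-29) = 1/(-5 + 19) + 45*(-29) = 1/14 - 1305 = -18269/14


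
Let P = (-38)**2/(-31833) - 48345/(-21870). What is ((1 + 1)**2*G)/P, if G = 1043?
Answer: 796843656/413549 ≈ 1926.8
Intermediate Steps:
P = 413549/190998 (P = 1444*(-1/31833) - 48345*(-1/21870) = -1444/31833 + 3223/1458 = 413549/190998 ≈ 2.1652)
((1 + 1)**2*G)/P = ((1 + 1)**2*1043)/(413549/190998) = (2**2*1043)*(190998/413549) = (4*1043)*(190998/413549) = 4172*(190998/413549) = 796843656/413549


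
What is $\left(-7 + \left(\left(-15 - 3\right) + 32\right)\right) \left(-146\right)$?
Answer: $-1022$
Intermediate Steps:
$\left(-7 + \left(\left(-15 - 3\right) + 32\right)\right) \left(-146\right) = \left(-7 + \left(-18 + 32\right)\right) \left(-146\right) = \left(-7 + 14\right) \left(-146\right) = 7 \left(-146\right) = -1022$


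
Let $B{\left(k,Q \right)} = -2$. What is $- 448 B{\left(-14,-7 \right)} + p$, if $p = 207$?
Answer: $1103$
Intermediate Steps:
$- 448 B{\left(-14,-7 \right)} + p = \left(-448\right) \left(-2\right) + 207 = 896 + 207 = 1103$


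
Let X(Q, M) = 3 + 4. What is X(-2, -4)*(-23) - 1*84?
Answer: -245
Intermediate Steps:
X(Q, M) = 7
X(-2, -4)*(-23) - 1*84 = 7*(-23) - 1*84 = -161 - 84 = -245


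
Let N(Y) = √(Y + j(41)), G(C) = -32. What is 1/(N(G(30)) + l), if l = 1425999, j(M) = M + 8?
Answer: 1425999/2033473147984 - √17/2033473147984 ≈ 7.0126e-7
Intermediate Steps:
j(M) = 8 + M
N(Y) = √(49 + Y) (N(Y) = √(Y + (8 + 41)) = √(Y + 49) = √(49 + Y))
1/(N(G(30)) + l) = 1/(√(49 - 32) + 1425999) = 1/(√17 + 1425999) = 1/(1425999 + √17)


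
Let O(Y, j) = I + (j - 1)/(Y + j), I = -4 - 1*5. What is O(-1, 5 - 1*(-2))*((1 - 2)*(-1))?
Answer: -8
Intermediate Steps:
I = -9 (I = -4 - 5 = -9)
O(Y, j) = -9 + (-1 + j)/(Y + j) (O(Y, j) = -9 + (j - 1)/(Y + j) = -9 + (-1 + j)/(Y + j))
O(-1, 5 - 1*(-2))*((1 - 2)*(-1)) = ((-1 - 9*(-1) - 8*(5 - 1*(-2)))/(-1 + (5 - 1*(-2))))*((1 - 2)*(-1)) = ((-1 + 9 - 8*(5 + 2))/(-1 + (5 + 2)))*(-1*(-1)) = ((-1 + 9 - 8*7)/(-1 + 7))*1 = ((-1 + 9 - 56)/6)*1 = ((1/6)*(-48))*1 = -8*1 = -8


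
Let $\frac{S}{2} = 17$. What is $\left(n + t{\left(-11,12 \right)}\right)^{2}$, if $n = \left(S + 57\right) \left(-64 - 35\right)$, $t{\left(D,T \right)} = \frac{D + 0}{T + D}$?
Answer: $81360400$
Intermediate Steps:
$S = 34$ ($S = 2 \cdot 17 = 34$)
$t{\left(D,T \right)} = \frac{D}{D + T}$
$n = -9009$ ($n = \left(34 + 57\right) \left(-64 - 35\right) = 91 \left(-99\right) = -9009$)
$\left(n + t{\left(-11,12 \right)}\right)^{2} = \left(-9009 - \frac{11}{-11 + 12}\right)^{2} = \left(-9009 - \frac{11}{1}\right)^{2} = \left(-9009 - 11\right)^{2} = \left(-9020\right)^{2} = 81360400$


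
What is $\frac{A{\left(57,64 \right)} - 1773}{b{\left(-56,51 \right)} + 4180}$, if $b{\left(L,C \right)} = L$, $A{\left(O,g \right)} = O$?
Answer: $- \frac{429}{1031} \approx -0.4161$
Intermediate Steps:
$\frac{A{\left(57,64 \right)} - 1773}{b{\left(-56,51 \right)} + 4180} = \frac{57 - 1773}{-56 + 4180} = - \frac{1716}{4124} = \left(-1716\right) \frac{1}{4124} = - \frac{429}{1031}$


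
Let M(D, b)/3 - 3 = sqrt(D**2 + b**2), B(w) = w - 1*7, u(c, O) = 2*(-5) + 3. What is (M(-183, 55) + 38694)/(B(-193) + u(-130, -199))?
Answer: -12901/69 - sqrt(36514)/69 ≈ -189.74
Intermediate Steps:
u(c, O) = -7 (u(c, O) = -10 + 3 = -7)
B(w) = -7 + w (B(w) = w - 7 = -7 + w)
M(D, b) = 9 + 3*sqrt(D**2 + b**2)
(M(-183, 55) + 38694)/(B(-193) + u(-130, -199)) = ((9 + 3*sqrt((-183)**2 + 55**2)) + 38694)/((-7 - 193) - 7) = ((9 + 3*sqrt(33489 + 3025)) + 38694)/(-200 - 7) = ((9 + 3*sqrt(36514)) + 38694)/(-207) = (38703 + 3*sqrt(36514))*(-1/207) = -12901/69 - sqrt(36514)/69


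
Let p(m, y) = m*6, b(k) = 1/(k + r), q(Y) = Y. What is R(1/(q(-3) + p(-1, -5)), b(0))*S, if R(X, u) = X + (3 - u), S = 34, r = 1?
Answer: 578/9 ≈ 64.222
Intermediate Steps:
b(k) = 1/(1 + k) (b(k) = 1/(k + 1) = 1/(1 + k))
p(m, y) = 6*m
R(X, u) = 3 + X - u
R(1/(q(-3) + p(-1, -5)), b(0))*S = (3 + 1/(-3 + 6*(-1)) - 1/(1 + 0))*34 = (3 + 1/(-3 - 6) - 1/1)*34 = (3 + 1/(-9) - 1*1)*34 = (3 - ⅑ - 1)*34 = (17/9)*34 = 578/9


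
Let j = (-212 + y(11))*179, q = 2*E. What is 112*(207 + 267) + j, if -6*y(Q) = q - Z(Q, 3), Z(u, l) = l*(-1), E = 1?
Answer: 89945/6 ≈ 14991.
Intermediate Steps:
Z(u, l) = -l
q = 2 (q = 2*1 = 2)
y(Q) = -⅚ (y(Q) = -(2 - (-1)*3)/6 = -(2 - 1*(-3))/6 = -(2 + 3)/6 = -⅙*5 = -⅚)
j = -228583/6 (j = (-212 - ⅚)*179 = -1277/6*179 = -228583/6 ≈ -38097.)
112*(207 + 267) + j = 112*(207 + 267) - 228583/6 = 112*474 - 228583/6 = 53088 - 228583/6 = 89945/6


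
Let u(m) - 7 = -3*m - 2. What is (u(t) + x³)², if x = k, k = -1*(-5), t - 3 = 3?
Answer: 12544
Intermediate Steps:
t = 6 (t = 3 + 3 = 6)
k = 5
x = 5
u(m) = 5 - 3*m (u(m) = 7 + (-3*m - 2) = 7 + (-2 - 3*m) = 5 - 3*m)
(u(t) + x³)² = ((5 - 3*6) + 5³)² = ((5 - 18) + 125)² = (-13 + 125)² = 112² = 12544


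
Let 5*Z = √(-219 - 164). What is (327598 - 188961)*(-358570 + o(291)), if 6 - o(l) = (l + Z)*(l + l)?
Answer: -73190076862 - 80686734*I*√383/5 ≈ -7.319e+10 - 3.1581e+8*I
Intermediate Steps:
Z = I*√383/5 (Z = √(-219 - 164)/5 = √(-383)/5 = (I*√383)/5 = I*√383/5 ≈ 3.9141*I)
o(l) = 6 - 2*l*(l + I*√383/5) (o(l) = 6 - (l + I*√383/5)*(l + l) = 6 - (l + I*√383/5)*2*l = 6 - 2*l*(l + I*√383/5))
(327598 - 188961)*(-358570 + o(291)) = (327598 - 188961)*(-358570 + (6 - 2*291² - ⅖*I*291*√383)) = 138637*(-358570 + (6 - 2*84681 - 582*I*√383/5)) = 138637*(-358570 + (6 - 169362 - 582*I*√383/5)) = 138637*(-358570 + (-169356 - 582*I*√383/5)) = 138637*(-527926 - 582*I*√383/5) = -73190076862 - 80686734*I*√383/5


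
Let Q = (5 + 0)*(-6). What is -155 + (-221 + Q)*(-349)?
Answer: 87444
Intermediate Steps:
Q = -30 (Q = 5*(-6) = -30)
-155 + (-221 + Q)*(-349) = -155 + (-221 - 30)*(-349) = -155 - 251*(-349) = -155 + 87599 = 87444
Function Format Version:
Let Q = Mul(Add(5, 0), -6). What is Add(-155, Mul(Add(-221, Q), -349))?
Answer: 87444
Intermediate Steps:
Q = -30 (Q = Mul(5, -6) = -30)
Add(-155, Mul(Add(-221, Q), -349)) = Add(-155, Mul(Add(-221, -30), -349)) = Add(-155, Mul(-251, -349)) = Add(-155, 87599) = 87444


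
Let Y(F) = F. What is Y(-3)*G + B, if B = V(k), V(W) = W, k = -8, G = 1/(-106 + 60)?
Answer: -365/46 ≈ -7.9348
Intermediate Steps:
G = -1/46 (G = 1/(-46) = -1/46 ≈ -0.021739)
B = -8
Y(-3)*G + B = -3*(-1/46) - 8 = 3/46 - 8 = -365/46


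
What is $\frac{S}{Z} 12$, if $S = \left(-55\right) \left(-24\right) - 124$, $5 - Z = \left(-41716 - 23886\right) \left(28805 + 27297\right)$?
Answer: $\frac{14352}{3680403409} \approx 3.8996 \cdot 10^{-6}$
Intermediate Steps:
$Z = 3680403409$ ($Z = 5 - \left(-41716 - 23886\right) \left(28805 + 27297\right) = 5 - \left(-65602\right) 56102 = 5 - -3680403404 = 5 + 3680403404 = 3680403409$)
$S = 1196$ ($S = 1320 - 124 = 1196$)
$\frac{S}{Z} 12 = \frac{1196}{3680403409} \cdot 12 = \frac{14352}{3680403409}$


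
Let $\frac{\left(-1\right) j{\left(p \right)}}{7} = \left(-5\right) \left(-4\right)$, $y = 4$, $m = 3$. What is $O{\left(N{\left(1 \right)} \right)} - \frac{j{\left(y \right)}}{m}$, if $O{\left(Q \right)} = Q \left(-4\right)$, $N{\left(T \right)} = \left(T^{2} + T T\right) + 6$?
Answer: $\frac{44}{3} \approx 14.667$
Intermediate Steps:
$N{\left(T \right)} = 6 + 2 T^{2}$ ($N{\left(T \right)} = \left(T^{2} + T^{2}\right) + 6 = 2 T^{2} + 6 = 6 + 2 T^{2}$)
$O{\left(Q \right)} = - 4 Q$
$j{\left(p \right)} = -140$ ($j{\left(p \right)} = - 7 \left(\left(-5\right) \left(-4\right)\right) = \left(-7\right) 20 = -140$)
$O{\left(N{\left(1 \right)} \right)} - \frac{j{\left(y \right)}}{m} = - 4 \left(6 + 2 \cdot 1^{2}\right) - \frac{1}{3} \left(-140\right) = - 4 \left(6 + 2 \cdot 1\right) - \frac{1}{3} \left(-140\right) = - 4 \left(6 + 2\right) - - \frac{140}{3} = \left(-4\right) 8 + \frac{140}{3} = -32 + \frac{140}{3} = \frac{44}{3}$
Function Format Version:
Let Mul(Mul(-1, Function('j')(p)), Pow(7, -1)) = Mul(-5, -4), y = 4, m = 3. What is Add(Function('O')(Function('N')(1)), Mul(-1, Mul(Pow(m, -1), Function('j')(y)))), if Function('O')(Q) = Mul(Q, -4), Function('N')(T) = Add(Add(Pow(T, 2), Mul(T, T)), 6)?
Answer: Rational(44, 3) ≈ 14.667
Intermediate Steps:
Function('N')(T) = Add(6, Mul(2, Pow(T, 2))) (Function('N')(T) = Add(Add(Pow(T, 2), Pow(T, 2)), 6) = Add(Mul(2, Pow(T, 2)), 6) = Add(6, Mul(2, Pow(T, 2))))
Function('O')(Q) = Mul(-4, Q)
Function('j')(p) = -140 (Function('j')(p) = Mul(-7, Mul(-5, -4)) = Mul(-7, 20) = -140)
Add(Function('O')(Function('N')(1)), Mul(-1, Mul(Pow(m, -1), Function('j')(y)))) = Add(Mul(-4, Add(6, Mul(2, Pow(1, 2)))), Mul(-1, Mul(Pow(3, -1), -140))) = Add(Mul(-4, Add(6, Mul(2, 1))), Mul(-1, Mul(Rational(1, 3), -140))) = Add(Mul(-4, Add(6, 2)), Mul(-1, Rational(-140, 3))) = Add(Mul(-4, 8), Rational(140, 3)) = Add(-32, Rational(140, 3)) = Rational(44, 3)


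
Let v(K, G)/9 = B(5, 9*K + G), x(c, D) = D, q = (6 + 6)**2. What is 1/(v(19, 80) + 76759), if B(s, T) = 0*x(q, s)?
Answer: 1/76759 ≈ 1.3028e-5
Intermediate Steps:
q = 144 (q = 12**2 = 144)
B(s, T) = 0 (B(s, T) = 0*s = 0)
v(K, G) = 0 (v(K, G) = 9*0 = 0)
1/(v(19, 80) + 76759) = 1/(0 + 76759) = 1/76759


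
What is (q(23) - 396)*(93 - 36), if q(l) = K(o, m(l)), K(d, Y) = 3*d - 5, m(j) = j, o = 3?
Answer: -22344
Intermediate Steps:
K(d, Y) = -5 + 3*d
q(l) = 4 (q(l) = -5 + 3*3 = -5 + 9 = 4)
(q(23) - 396)*(93 - 36) = (4 - 396)*(93 - 36) = -392*57 = -22344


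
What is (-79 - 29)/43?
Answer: -108/43 ≈ -2.5116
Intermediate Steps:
(-79 - 29)/43 = (1/43)*(-108) = -108/43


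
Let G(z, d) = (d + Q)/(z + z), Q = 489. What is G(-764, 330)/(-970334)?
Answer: 819/1482670352 ≈ 5.5238e-7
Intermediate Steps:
G(z, d) = (489 + d)/(2*z) (G(z, d) = (d + 489)/(z + z) = (489 + d)/((2*z)) = (489 + d)*(1/(2*z)) = (489 + d)/(2*z))
G(-764, 330)/(-970334) = ((½)*(489 + 330)/(-764))/(-970334) = ((½)*(-1/764)*819)*(-1/970334) = -819/1528*(-1/970334) = 819/1482670352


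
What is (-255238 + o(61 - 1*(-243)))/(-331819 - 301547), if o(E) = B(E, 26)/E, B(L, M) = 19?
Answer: 1361269/3377952 ≈ 0.40299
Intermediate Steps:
o(E) = 19/E
(-255238 + o(61 - 1*(-243)))/(-331819 - 301547) = (-255238 + 19/(61 - 1*(-243)))/(-331819 - 301547) = (-255238 + 19/(61 + 243))/(-633366) = (-255238 + 19/304)*(-1/633366) = (-255238 + 19*(1/304))*(-1/633366) = (-255238 + 1/16)*(-1/633366) = -4083807/16*(-1/633366) = 1361269/3377952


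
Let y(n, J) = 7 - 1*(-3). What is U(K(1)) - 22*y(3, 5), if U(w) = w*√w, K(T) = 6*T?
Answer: -220 + 6*√6 ≈ -205.30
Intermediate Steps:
y(n, J) = 10 (y(n, J) = 7 + 3 = 10)
U(w) = w^(3/2)
U(K(1)) - 22*y(3, 5) = (6*1)^(3/2) - 22*10 = 6^(3/2) - 220 = 6*√6 - 220 = -220 + 6*√6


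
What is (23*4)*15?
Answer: 1380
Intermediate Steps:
(23*4)*15 = 92*15 = 1380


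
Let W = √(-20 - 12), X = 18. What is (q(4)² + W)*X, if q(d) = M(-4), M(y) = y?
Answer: 288 + 72*I*√2 ≈ 288.0 + 101.82*I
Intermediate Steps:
q(d) = -4
W = 4*I*√2 (W = √(-32) = 4*I*√2 ≈ 5.6569*I)
(q(4)² + W)*X = ((-4)² + 4*I*√2)*18 = (16 + 4*I*√2)*18 = 288 + 72*I*√2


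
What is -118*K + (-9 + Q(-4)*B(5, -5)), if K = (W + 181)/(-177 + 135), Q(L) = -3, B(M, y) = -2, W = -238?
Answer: -1142/7 ≈ -163.14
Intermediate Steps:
K = 19/14 (K = (-238 + 181)/(-177 + 135) = -57/(-42) = -57*(-1/42) = 19/14 ≈ 1.3571)
-118*K + (-9 + Q(-4)*B(5, -5)) = -118*19/14 + (-9 - 3*(-2)) = -1121/7 + (-9 + 6) = -1121/7 - 3 = -1142/7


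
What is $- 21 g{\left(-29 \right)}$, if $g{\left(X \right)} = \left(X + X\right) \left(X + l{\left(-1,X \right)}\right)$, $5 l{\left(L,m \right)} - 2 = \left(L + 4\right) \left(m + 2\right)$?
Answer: $- \frac{272832}{5} \approx -54566.0$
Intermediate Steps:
$l{\left(L,m \right)} = \frac{2}{5} + \frac{\left(2 + m\right) \left(4 + L\right)}{5}$ ($l{\left(L,m \right)} = \frac{2}{5} + \frac{\left(L + 4\right) \left(m + 2\right)}{5} = \frac{2}{5} + \frac{\left(4 + L\right) \left(2 + m\right)}{5} = \frac{2}{5} + \frac{\left(2 + m\right) \left(4 + L\right)}{5}$)
$g{\left(X \right)} = 2 X \left(\frac{8}{5} + \frac{8 X}{5}\right)$ ($g{\left(X \right)} = \left(X + X\right) \left(X + \left(2 + \frac{2}{5} \left(-1\right) + \frac{4 X}{5} + \frac{1}{5} \left(-1\right) X\right)\right) = 2 X \left(X + \left(2 - \frac{2}{5} + \frac{4 X}{5} - \frac{X}{5}\right)\right) = 2 X \left(X + \left(\frac{8}{5} + \frac{3 X}{5}\right)\right) = 2 X \left(\frac{8}{5} + \frac{8 X}{5}\right)$)
$- 21 g{\left(-29 \right)} = - 21 \cdot \frac{16}{5} \left(-29\right) \left(1 - 29\right) = - 21 \cdot \frac{16}{5} \left(-29\right) \left(-28\right) = \left(-21\right) \frac{12992}{5} = - \frac{272832}{5}$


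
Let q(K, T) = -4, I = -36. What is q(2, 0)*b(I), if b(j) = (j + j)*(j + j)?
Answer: -20736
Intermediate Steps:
b(j) = 4*j² (b(j) = (2*j)*(2*j) = 4*j²)
q(2, 0)*b(I) = -16*(-36)² = -16*1296 = -4*5184 = -20736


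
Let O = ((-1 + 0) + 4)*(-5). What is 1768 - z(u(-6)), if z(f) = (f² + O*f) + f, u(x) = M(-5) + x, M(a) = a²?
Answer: 1673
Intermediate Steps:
u(x) = 25 + x (u(x) = (-5)² + x = 25 + x)
O = -15 (O = (-1 + 4)*(-5) = 3*(-5) = -15)
z(f) = f² - 14*f (z(f) = (f² - 15*f) + f = f² - 14*f)
1768 - z(u(-6)) = 1768 - (25 - 6)*(-14 + (25 - 6)) = 1768 - 19*(-14 + 19) = 1768 - 19*5 = 1768 - 1*95 = 1768 - 95 = 1673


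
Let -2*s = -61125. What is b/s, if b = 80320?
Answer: 32128/12225 ≈ 2.6281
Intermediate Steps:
s = 61125/2 (s = -½*(-61125) = 61125/2 ≈ 30563.)
b/s = 80320/(61125/2) = 80320*(2/61125) = 32128/12225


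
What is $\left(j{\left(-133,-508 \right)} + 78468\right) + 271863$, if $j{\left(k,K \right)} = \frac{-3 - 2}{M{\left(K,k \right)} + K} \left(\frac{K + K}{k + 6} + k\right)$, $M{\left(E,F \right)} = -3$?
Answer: $\frac{179018516}{511} \approx 3.5033 \cdot 10^{5}$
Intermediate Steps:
$j{\left(k,K \right)} = - \frac{5 \left(k + \frac{2 K}{6 + k}\right)}{-3 + K}$ ($j{\left(k,K \right)} = \frac{-3 - 2}{-3 + K} \left(\frac{K + K}{k + 6} + k\right) = - \frac{5}{-3 + K} \left(\frac{2 K}{6 + k} + k\right) = - \frac{5}{-3 + K} \left(k + \frac{2 K}{6 + k}\right) = - \frac{5 \left(k + \frac{2 K}{6 + k}\right)}{-3 + K}$)
$\left(j{\left(-133,-508 \right)} + 78468\right) + 271863 = \left(\frac{5 \left(- \left(-133\right)^{2} - -798 - -1016\right)}{-18 - -399 + 6 \left(-508\right) - -67564} + 78468\right) + 271863 = \left(\frac{5 \left(\left(-1\right) 17689 + 798 + 1016\right)}{-18 + 399 - 3048 + 67564} + 78468\right) + 271863 = \left(\frac{5 \left(-17689 + 798 + 1016\right)}{64897} + 78468\right) + 271863 = \left(5 \cdot \frac{1}{64897} \left(-15875\right) + 78468\right) + 271863 = \left(- \frac{625}{511} + 78468\right) + 271863 = \frac{40096523}{511} + 271863 = \frac{179018516}{511}$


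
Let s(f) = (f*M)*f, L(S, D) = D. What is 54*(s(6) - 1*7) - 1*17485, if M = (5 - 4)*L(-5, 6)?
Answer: -6199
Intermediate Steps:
M = 6 (M = (5 - 4)*6 = 1*6 = 6)
s(f) = 6*f² (s(f) = (f*6)*f = (6*f)*f = 6*f²)
54*(s(6) - 1*7) - 1*17485 = 54*(6*6² - 1*7) - 1*17485 = 54*(6*36 - 7) - 17485 = 54*(216 - 7) - 17485 = 54*209 - 17485 = 11286 - 17485 = -6199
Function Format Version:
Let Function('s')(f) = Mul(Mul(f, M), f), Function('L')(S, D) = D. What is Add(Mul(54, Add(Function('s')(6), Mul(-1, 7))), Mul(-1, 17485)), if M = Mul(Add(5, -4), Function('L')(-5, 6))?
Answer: -6199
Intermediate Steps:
M = 6 (M = Mul(Add(5, -4), 6) = Mul(1, 6) = 6)
Function('s')(f) = Mul(6, Pow(f, 2)) (Function('s')(f) = Mul(Mul(f, 6), f) = Mul(Mul(6, f), f) = Mul(6, Pow(f, 2)))
Add(Mul(54, Add(Function('s')(6), Mul(-1, 7))), Mul(-1, 17485)) = Add(Mul(54, Add(Mul(6, Pow(6, 2)), Mul(-1, 7))), Mul(-1, 17485)) = Add(Mul(54, Add(Mul(6, 36), -7)), -17485) = Add(Mul(54, Add(216, -7)), -17485) = Add(Mul(54, 209), -17485) = Add(11286, -17485) = -6199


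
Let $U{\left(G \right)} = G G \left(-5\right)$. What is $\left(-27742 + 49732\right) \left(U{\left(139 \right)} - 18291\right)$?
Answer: $-2526563040$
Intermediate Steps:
$U{\left(G \right)} = - 5 G^{2}$ ($U{\left(G \right)} = G^{2} \left(-5\right) = - 5 G^{2}$)
$\left(-27742 + 49732\right) \left(U{\left(139 \right)} - 18291\right) = \left(-27742 + 49732\right) \left(- 5 \cdot 139^{2} - 18291\right) = 21990 \left(\left(-5\right) 19321 - 18291\right) = 21990 \left(-96605 - 18291\right) = 21990 \left(-114896\right) = -2526563040$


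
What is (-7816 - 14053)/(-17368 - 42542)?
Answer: 21869/59910 ≈ 0.36503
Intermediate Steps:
(-7816 - 14053)/(-17368 - 42542) = -21869/(-59910) = -21869*(-1/59910) = 21869/59910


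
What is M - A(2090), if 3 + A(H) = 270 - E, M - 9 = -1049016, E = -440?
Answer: -1049714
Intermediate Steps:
M = -1049007 (M = 9 - 1049016 = -1049007)
A(H) = 707 (A(H) = -3 + (270 - 1*(-440)) = -3 + (270 + 440) = -3 + 710 = 707)
M - A(2090) = -1049007 - 1*707 = -1049007 - 707 = -1049714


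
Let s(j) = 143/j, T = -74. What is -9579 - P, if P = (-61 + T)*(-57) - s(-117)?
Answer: -155477/9 ≈ -17275.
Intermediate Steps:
P = 69266/9 (P = (-61 - 74)*(-57) - 143/(-117) = -135*(-57) - 143*(-1)/117 = 7695 - 1*(-11/9) = 7695 + 11/9 = 69266/9 ≈ 7696.2)
-9579 - P = -9579 - 1*69266/9 = -9579 - 69266/9 = -155477/9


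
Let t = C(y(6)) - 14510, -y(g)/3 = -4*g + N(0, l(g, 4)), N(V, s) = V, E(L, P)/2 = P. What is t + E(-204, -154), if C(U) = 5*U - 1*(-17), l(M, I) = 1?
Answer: -14441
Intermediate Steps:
E(L, P) = 2*P
y(g) = 12*g (y(g) = -3*(-4*g + 0) = -(-12)*g = 12*g)
C(U) = 17 + 5*U (C(U) = 5*U + 17 = 17 + 5*U)
t = -14133 (t = (17 + 5*(12*6)) - 14510 = (17 + 5*72) - 14510 = (17 + 360) - 14510 = 377 - 14510 = -14133)
t + E(-204, -154) = -14133 + 2*(-154) = -14133 - 308 = -14441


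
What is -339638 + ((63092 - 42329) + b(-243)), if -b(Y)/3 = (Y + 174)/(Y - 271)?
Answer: -163901957/514 ≈ -3.1888e+5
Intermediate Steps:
b(Y) = -3*(174 + Y)/(-271 + Y) (b(Y) = -3*(Y + 174)/(Y - 271) = -3*(174 + Y)/(-271 + Y))
-339638 + ((63092 - 42329) + b(-243)) = -339638 + ((63092 - 42329) + 3*(-174 - 1*(-243))/(-271 - 243)) = -339638 + (20763 + 3*(-174 + 243)/(-514)) = -339638 + (20763 + 3*(-1/514)*69) = -339638 + (20763 - 207/514) = -339638 + 10671975/514 = -163901957/514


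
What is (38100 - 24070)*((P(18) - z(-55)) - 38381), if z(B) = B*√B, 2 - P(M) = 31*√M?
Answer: -538457370 - 1304790*√2 + 771650*I*√55 ≈ -5.403e+8 + 5.7227e+6*I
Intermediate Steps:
P(M) = 2 - 31*√M
z(B) = B^(3/2)
(38100 - 24070)*((P(18) - z(-55)) - 38381) = (38100 - 24070)*(((2 - 93*√2) - (-55)^(3/2)) - 38381) = 14030*(((2 - 93*√2) - (-55)*I*√55) - 38381) = 14030*(((2 - 93*√2) + 55*I*√55) - 38381) = 14030*((2 - 93*√2 + 55*I*√55) - 38381) = 14030*(-38379 - 93*√2 + 55*I*√55) = -538457370 - 1304790*√2 + 771650*I*√55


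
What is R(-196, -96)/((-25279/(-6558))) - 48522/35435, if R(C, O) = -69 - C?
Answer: 28286019072/895761365 ≈ 31.578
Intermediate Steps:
R(-196, -96)/((-25279/(-6558))) - 48522/35435 = (-69 - 1*(-196))/((-25279/(-6558))) - 48522/35435 = (-69 + 196)/((-25279*(-1/6558))) - 48522*1/35435 = 127/(25279/6558) - 48522/35435 = 127*(6558/25279) - 48522/35435 = 832866/25279 - 48522/35435 = 28286019072/895761365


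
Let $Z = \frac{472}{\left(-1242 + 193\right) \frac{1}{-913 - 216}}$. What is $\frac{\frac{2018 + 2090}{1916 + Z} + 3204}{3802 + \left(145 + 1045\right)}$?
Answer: $\frac{2037837695}{3173379456} \approx 0.64217$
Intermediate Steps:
$Z = \frac{532888}{1049}$ ($Z = \frac{472}{\left(-1049\right) \frac{1}{-1129}} = \frac{472}{\left(-1049\right) \left(- \frac{1}{1129}\right)} = \frac{472}{\frac{1049}{1129}} = 472 \cdot \frac{1129}{1049} = \frac{532888}{1049} \approx 508.0$)
$\frac{\frac{2018 + 2090}{1916 + Z} + 3204}{3802 + \left(145 + 1045\right)} = \frac{\frac{2018 + 2090}{1916 + \frac{532888}{1049}} + 3204}{3802 + \left(145 + 1045\right)} = \frac{\frac{4108}{\frac{2542772}{1049}} + 3204}{3802 + 1190} = \frac{4108 \cdot \frac{1049}{2542772} + 3204}{4992} = \left(\frac{1077323}{635693} + 3204\right) \frac{1}{4992} = \frac{2037837695}{635693} \cdot \frac{1}{4992} = \frac{2037837695}{3173379456}$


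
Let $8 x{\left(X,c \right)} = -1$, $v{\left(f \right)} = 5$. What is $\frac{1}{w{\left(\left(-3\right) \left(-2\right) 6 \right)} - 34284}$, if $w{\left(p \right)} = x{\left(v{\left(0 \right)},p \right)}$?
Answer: $- \frac{8}{274273} \approx -2.9168 \cdot 10^{-5}$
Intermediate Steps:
$x{\left(X,c \right)} = - \frac{1}{8}$ ($x{\left(X,c \right)} = \frac{1}{8} \left(-1\right) = - \frac{1}{8}$)
$w{\left(p \right)} = - \frac{1}{8}$
$\frac{1}{w{\left(\left(-3\right) \left(-2\right) 6 \right)} - 34284} = \frac{1}{- \frac{1}{8} - 34284} = \frac{1}{- \frac{274273}{8}} = - \frac{8}{274273}$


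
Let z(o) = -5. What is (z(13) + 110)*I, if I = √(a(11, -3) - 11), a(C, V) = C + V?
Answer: 105*I*√3 ≈ 181.87*I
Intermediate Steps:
I = I*√3 (I = √((11 - 3) - 11) = √(8 - 11) = √(-3) = I*√3 ≈ 1.732*I)
(z(13) + 110)*I = (-5 + 110)*(I*√3) = 105*(I*√3) = 105*I*√3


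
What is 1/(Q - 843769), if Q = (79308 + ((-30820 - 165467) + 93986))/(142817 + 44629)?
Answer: -187446/158161146967 ≈ -1.1852e-6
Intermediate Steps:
Q = -22993/187446 (Q = (79308 + (-196287 + 93986))/187446 = (79308 - 102301)*(1/187446) = -22993*1/187446 = -22993/187446 ≈ -0.12266)
1/(Q - 843769) = 1/(-22993/187446 - 843769) = 1/(-158161146967/187446) = -187446/158161146967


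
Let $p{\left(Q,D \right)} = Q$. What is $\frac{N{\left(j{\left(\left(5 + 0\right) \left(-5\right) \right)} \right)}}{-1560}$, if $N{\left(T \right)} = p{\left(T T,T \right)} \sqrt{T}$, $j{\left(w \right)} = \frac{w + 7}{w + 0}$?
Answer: $- \frac{81 \sqrt{2}}{406250} \approx -0.00028197$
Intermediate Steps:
$j{\left(w \right)} = \frac{7 + w}{w}$
$N{\left(T \right)} = T^{\frac{5}{2}}$ ($N{\left(T \right)} = T T \sqrt{T} = T^{2} \sqrt{T} = T^{\frac{5}{2}}$)
$\frac{N{\left(j{\left(\left(5 + 0\right) \left(-5\right) \right)} \right)}}{-1560} = \frac{\left(\frac{7 + \left(5 + 0\right) \left(-5\right)}{\left(5 + 0\right) \left(-5\right)}\right)^{\frac{5}{2}}}{-1560} = \left(\frac{7 + 5 \left(-5\right)}{5 \left(-5\right)}\right)^{\frac{5}{2}} \left(- \frac{1}{1560}\right) = \left(\frac{7 - 25}{-25}\right)^{\frac{5}{2}} \left(- \frac{1}{1560}\right) = \left(\left(- \frac{1}{25}\right) \left(-18\right)\right)^{\frac{5}{2}} \left(- \frac{1}{1560}\right) = \left(\frac{18}{25}\right)^{\frac{5}{2}} \left(- \frac{1}{1560}\right) = \frac{972 \sqrt{2}}{3125} \left(- \frac{1}{1560}\right) = - \frac{81 \sqrt{2}}{406250}$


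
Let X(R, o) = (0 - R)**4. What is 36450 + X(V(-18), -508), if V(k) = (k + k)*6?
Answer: 2176818786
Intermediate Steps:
V(k) = 12*k (V(k) = (2*k)*6 = 12*k)
X(R, o) = R**4 (X(R, o) = (-R)**4 = R**4)
36450 + X(V(-18), -508) = 36450 + (12*(-18))**4 = 36450 + (-216)**4 = 36450 + 2176782336 = 2176818786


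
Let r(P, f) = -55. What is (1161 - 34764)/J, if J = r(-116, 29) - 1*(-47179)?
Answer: -11201/15708 ≈ -0.71308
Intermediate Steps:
J = 47124 (J = -55 - 1*(-47179) = -55 + 47179 = 47124)
(1161 - 34764)/J = (1161 - 34764)/47124 = -33603*1/47124 = -11201/15708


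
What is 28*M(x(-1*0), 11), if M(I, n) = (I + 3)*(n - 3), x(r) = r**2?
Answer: 672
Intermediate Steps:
M(I, n) = (-3 + n)*(3 + I) (M(I, n) = (3 + I)*(-3 + n) = (-3 + n)*(3 + I))
28*M(x(-1*0), 11) = 28*(-9 - 3*(-1*0)**2 + 3*11 + (-1*0)**2*11) = 28*(-9 - 3*0**2 + 33 + 0**2*11) = 28*(-9 - 3*0 + 33 + 0*11) = 28*(-9 + 0 + 33 + 0) = 28*24 = 672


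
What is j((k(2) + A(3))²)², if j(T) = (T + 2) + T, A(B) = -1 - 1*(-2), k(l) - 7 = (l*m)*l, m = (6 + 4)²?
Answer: 110842384900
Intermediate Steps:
m = 100 (m = 10² = 100)
k(l) = 7 + 100*l² (k(l) = 7 + (l*100)*l = 7 + (100*l)*l = 7 + 100*l²)
A(B) = 1 (A(B) = -1 + 2 = 1)
j(T) = 2 + 2*T (j(T) = (2 + T) + T = 2 + 2*T)
j((k(2) + A(3))²)² = (2 + 2*((7 + 100*2²) + 1)²)² = (2 + 2*((7 + 100*4) + 1)²)² = (2 + 2*((7 + 400) + 1)²)² = (2 + 2*(407 + 1)²)² = (2 + 2*408²)² = (2 + 2*166464)² = (2 + 332928)² = 332930² = 110842384900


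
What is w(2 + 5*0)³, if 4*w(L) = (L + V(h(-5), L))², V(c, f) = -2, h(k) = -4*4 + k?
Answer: 0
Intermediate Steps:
h(k) = -16 + k
w(L) = (-2 + L)²/4 (w(L) = (L - 2)²/4 = (-2 + L)²/4)
w(2 + 5*0)³ = ((-2 + (2 + 5*0))²/4)³ = ((-2 + (2 + 0))²/4)³ = ((-2 + 2)²/4)³ = ((¼)*0²)³ = ((¼)*0)³ = 0³ = 0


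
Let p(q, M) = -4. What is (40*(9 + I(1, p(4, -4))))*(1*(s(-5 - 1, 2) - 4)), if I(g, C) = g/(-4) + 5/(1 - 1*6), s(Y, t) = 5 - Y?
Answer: 2170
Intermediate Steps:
I(g, C) = -1 - g/4 (I(g, C) = g*(-¼) + 5/(1 - 6) = -g/4 + 5/(-5) = -g/4 + 5*(-⅕) = -g/4 - 1 = -1 - g/4)
(40*(9 + I(1, p(4, -4))))*(1*(s(-5 - 1, 2) - 4)) = (40*(9 + (-1 - ¼*1)))*(1*((5 - (-5 - 1)) - 4)) = (40*(9 + (-1 - ¼)))*(1*((5 - 1*(-6)) - 4)) = (40*(9 - 5/4))*(1*((5 + 6) - 4)) = (40*(31/4))*(1*(11 - 4)) = 310*(1*7) = 310*7 = 2170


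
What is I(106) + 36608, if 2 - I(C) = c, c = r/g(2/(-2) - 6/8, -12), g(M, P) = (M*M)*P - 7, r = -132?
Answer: 6406222/175 ≈ 36607.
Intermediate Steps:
g(M, P) = -7 + P*M² (g(M, P) = M²*P - 7 = P*M² - 7 = -7 + P*M²)
c = 528/175 (c = -132/(-7 - 12*(2/(-2) - 6/8)²) = -132/(-7 - 12*(2*(-½) - 6*⅛)²) = -132/(-7 - 12*(-1 - ¾)²) = -132/(-7 - 12*(-7/4)²) = -132/(-7 - 12*49/16) = -132/(-7 - 147/4) = -132/(-175/4) = -132*(-4/175) = 528/175 ≈ 3.0171)
I(C) = -178/175 (I(C) = 2 - 1*528/175 = 2 - 528/175 = -178/175)
I(106) + 36608 = -178/175 + 36608 = 6406222/175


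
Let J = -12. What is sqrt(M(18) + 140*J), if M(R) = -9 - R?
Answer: I*sqrt(1707) ≈ 41.316*I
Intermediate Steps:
sqrt(M(18) + 140*J) = sqrt((-9 - 1*18) + 140*(-12)) = sqrt((-9 - 18) - 1680) = sqrt(-27 - 1680) = sqrt(-1707) = I*sqrt(1707)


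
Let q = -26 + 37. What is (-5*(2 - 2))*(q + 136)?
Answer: 0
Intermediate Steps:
q = 11
(-5*(2 - 2))*(q + 136) = (-5*(2 - 2))*(11 + 136) = -5*0*147 = 0*147 = 0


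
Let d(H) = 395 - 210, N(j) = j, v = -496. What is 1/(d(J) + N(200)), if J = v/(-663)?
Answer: 1/385 ≈ 0.0025974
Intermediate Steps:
J = 496/663 (J = -496/(-663) = -496*(-1/663) = 496/663 ≈ 0.74811)
d(H) = 185
1/(d(J) + N(200)) = 1/(185 + 200) = 1/385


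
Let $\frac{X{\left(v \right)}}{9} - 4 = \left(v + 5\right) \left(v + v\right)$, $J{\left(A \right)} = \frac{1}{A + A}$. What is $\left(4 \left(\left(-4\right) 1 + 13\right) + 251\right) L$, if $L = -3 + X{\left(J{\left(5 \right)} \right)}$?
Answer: $\frac{605283}{50} \approx 12106.0$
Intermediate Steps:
$J{\left(A \right)} = \frac{1}{2 A}$
$X{\left(v \right)} = 36 + 18 v \left(5 + v\right)$ ($X{\left(v \right)} = 36 + 9 \left(v + 5\right) \left(v + v\right) = 36 + 9 \left(5 + v\right) 2 v = 36 + 9 \cdot 2 v \left(5 + v\right) = 36 + 18 v \left(5 + v\right)$)
$L = \frac{2109}{50}$ ($L = -3 + \left(36 + 18 \left(\frac{1}{2 \cdot 5}\right)^{2} + 90 \frac{1}{2 \cdot 5}\right) = -3 + \left(36 + 18 \left(\frac{1}{2} \cdot \frac{1}{5}\right)^{2} + 90 \cdot \frac{1}{2} \cdot \frac{1}{5}\right) = -3 + \left(36 + \frac{18}{100} + 90 \cdot \frac{1}{10}\right) = -3 + \left(36 + 18 \cdot \frac{1}{100} + 9\right) = -3 + \left(36 + \frac{9}{50} + 9\right) = -3 + \frac{2259}{50} = \frac{2109}{50} \approx 42.18$)
$\left(4 \left(\left(-4\right) 1 + 13\right) + 251\right) L = \left(4 \left(\left(-4\right) 1 + 13\right) + 251\right) \frac{2109}{50} = \left(4 \left(-4 + 13\right) + 251\right) \frac{2109}{50} = \left(4 \cdot 9 + 251\right) \frac{2109}{50} = \left(36 + 251\right) \frac{2109}{50} = 287 \cdot \frac{2109}{50} = \frac{605283}{50}$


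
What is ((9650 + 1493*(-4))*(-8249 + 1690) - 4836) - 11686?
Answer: -24140524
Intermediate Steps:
((9650 + 1493*(-4))*(-8249 + 1690) - 4836) - 11686 = ((9650 - 5972)*(-6559) - 4836) - 11686 = (3678*(-6559) - 4836) - 11686 = (-24124002 - 4836) - 11686 = -24128838 - 11686 = -24140524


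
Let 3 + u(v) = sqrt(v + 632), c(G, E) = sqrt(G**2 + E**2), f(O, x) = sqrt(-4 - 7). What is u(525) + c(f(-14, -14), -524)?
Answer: -3 + sqrt(1157) + sqrt(274565) ≈ 555.00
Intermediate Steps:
f(O, x) = I*sqrt(11) (f(O, x) = sqrt(-11) = I*sqrt(11))
c(G, E) = sqrt(E**2 + G**2)
u(v) = -3 + sqrt(632 + v) (u(v) = -3 + sqrt(v + 632) = -3 + sqrt(632 + v))
u(525) + c(f(-14, -14), -524) = (-3 + sqrt(632 + 525)) + sqrt((-524)**2 + (I*sqrt(11))**2) = (-3 + sqrt(1157)) + sqrt(274576 - 11) = (-3 + sqrt(1157)) + sqrt(274565) = -3 + sqrt(1157) + sqrt(274565)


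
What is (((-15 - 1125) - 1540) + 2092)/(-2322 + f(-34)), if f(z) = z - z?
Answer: 98/387 ≈ 0.25323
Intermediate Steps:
f(z) = 0
(((-15 - 1125) - 1540) + 2092)/(-2322 + f(-34)) = (((-15 - 1125) - 1540) + 2092)/(-2322 + 0) = ((-1140 - 1540) + 2092)/(-2322) = (-2680 + 2092)*(-1/2322) = -588*(-1/2322) = 98/387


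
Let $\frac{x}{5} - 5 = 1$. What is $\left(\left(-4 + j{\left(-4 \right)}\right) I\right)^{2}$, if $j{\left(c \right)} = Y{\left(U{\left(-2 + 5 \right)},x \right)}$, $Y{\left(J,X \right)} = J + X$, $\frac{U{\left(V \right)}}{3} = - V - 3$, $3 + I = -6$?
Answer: $5184$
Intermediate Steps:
$x = 30$ ($x = 25 + 5 \cdot 1 = 25 + 5 = 30$)
$I = -9$ ($I = -3 - 6 = -9$)
$U{\left(V \right)} = -9 - 3 V$ ($U{\left(V \right)} = 3 \left(- V - 3\right) = 3 \left(-3 - V\right) = -9 - 3 V$)
$j{\left(c \right)} = 12$ ($j{\left(c \right)} = \left(-9 - 3 \left(-2 + 5\right)\right) + 30 = \left(-9 - 9\right) + 30 = -18 + 30 = 12$)
$\left(\left(-4 + j{\left(-4 \right)}\right) I\right)^{2} = \left(\left(-4 + 12\right) \left(-9\right)\right)^{2} = \left(8 \left(-9\right)\right)^{2} = \left(-72\right)^{2} = 5184$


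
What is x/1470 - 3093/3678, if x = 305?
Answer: -57082/90111 ≈ -0.63346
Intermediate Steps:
x/1470 - 3093/3678 = 305/1470 - 3093/3678 = 305*(1/1470) - 3093*1/3678 = 61/294 - 1031/1226 = -57082/90111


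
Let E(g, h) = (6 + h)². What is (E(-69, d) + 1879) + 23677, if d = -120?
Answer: 38552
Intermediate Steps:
(E(-69, d) + 1879) + 23677 = ((6 - 120)² + 1879) + 23677 = ((-114)² + 1879) + 23677 = (12996 + 1879) + 23677 = 14875 + 23677 = 38552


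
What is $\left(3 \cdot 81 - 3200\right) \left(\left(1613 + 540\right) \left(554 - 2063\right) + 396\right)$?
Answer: $9605758317$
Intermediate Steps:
$\left(3 \cdot 81 - 3200\right) \left(\left(1613 + 540\right) \left(554 - 2063\right) + 396\right) = \left(243 - 3200\right) \left(2153 \left(-1509\right) + 396\right) = - 2957 \left(-3248877 + 396\right) = \left(-2957\right) \left(-3248481\right) = 9605758317$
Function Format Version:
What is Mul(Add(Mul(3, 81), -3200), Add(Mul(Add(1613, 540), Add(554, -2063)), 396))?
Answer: 9605758317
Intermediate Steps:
Mul(Add(Mul(3, 81), -3200), Add(Mul(Add(1613, 540), Add(554, -2063)), 396)) = Mul(Add(243, -3200), Add(Mul(2153, -1509), 396)) = Mul(-2957, Add(-3248877, 396)) = Mul(-2957, -3248481) = 9605758317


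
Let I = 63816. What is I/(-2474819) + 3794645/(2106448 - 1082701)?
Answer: 9325728105703/2533588526793 ≈ 3.6808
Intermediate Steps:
I/(-2474819) + 3794645/(2106448 - 1082701) = 63816/(-2474819) + 3794645/(2106448 - 1082701) = 63816*(-1/2474819) + 3794645/1023747 = -63816/2474819 + 3794645*(1/1023747) = -63816/2474819 + 3794645/1023747 = 9325728105703/2533588526793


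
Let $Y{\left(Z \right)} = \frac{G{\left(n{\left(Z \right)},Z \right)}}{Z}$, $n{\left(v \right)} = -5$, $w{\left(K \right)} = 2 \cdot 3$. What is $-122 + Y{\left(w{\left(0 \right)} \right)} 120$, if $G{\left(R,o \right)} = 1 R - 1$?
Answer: $-242$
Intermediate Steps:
$w{\left(K \right)} = 6$
$G{\left(R,o \right)} = -1 + R$ ($G{\left(R,o \right)} = R - 1 = -1 + R$)
$Y{\left(Z \right)} = - \frac{6}{Z}$ ($Y{\left(Z \right)} = \frac{-1 - 5}{Z} = - \frac{6}{Z}$)
$-122 + Y{\left(w{\left(0 \right)} \right)} 120 = -122 + - \frac{6}{6} \cdot 120 = -122 + \left(-6\right) \frac{1}{6} \cdot 120 = -122 - 120 = -242$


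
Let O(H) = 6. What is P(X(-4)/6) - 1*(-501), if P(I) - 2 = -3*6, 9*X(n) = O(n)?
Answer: 485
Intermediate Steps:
X(n) = ⅔ (X(n) = (⅑)*6 = ⅔)
P(I) = -16 (P(I) = 2 - 3*6 = 2 - 18 = -16)
P(X(-4)/6) - 1*(-501) = -16 - 1*(-501) = -16 + 501 = 485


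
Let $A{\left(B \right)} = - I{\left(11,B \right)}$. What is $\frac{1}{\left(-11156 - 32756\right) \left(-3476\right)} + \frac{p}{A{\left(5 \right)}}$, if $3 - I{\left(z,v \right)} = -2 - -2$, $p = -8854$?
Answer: $\frac{1351457843651}{457914336} \approx 2951.3$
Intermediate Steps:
$I{\left(z,v \right)} = 3$ ($I{\left(z,v \right)} = 3 - \left(-2 - -2\right) = 3 - \left(-2 + 2\right) = 3 - 0 = 3 + 0 = 3$)
$A{\left(B \right)} = -3$ ($A{\left(B \right)} = \left(-1\right) 3 = -3$)
$\frac{1}{\left(-11156 - 32756\right) \left(-3476\right)} + \frac{p}{A{\left(5 \right)}} = \frac{1}{\left(-11156 - 32756\right) \left(-3476\right)} - \frac{8854}{-3} = \frac{1}{-43912} \left(- \frac{1}{3476}\right) - - \frac{8854}{3} = \left(- \frac{1}{43912}\right) \left(- \frac{1}{3476}\right) + \frac{8854}{3} = \frac{1}{152638112} + \frac{8854}{3} = \frac{1351457843651}{457914336}$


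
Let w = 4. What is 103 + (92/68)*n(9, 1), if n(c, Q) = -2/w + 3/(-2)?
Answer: 1705/17 ≈ 100.29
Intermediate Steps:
n(c, Q) = -2 (n(c, Q) = -2/4 + 3/(-2) = -2*¼ + 3*(-½) = -½ - 3/2 = -2)
103 + (92/68)*n(9, 1) = 103 + (92/68)*(-2) = 103 + (92*(1/68))*(-2) = 103 + (23/17)*(-2) = 103 - 46/17 = 1705/17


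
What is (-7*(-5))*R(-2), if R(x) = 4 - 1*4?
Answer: 0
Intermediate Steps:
R(x) = 0 (R(x) = 4 - 4 = 0)
(-7*(-5))*R(-2) = -7*(-5)*0 = 35*0 = 0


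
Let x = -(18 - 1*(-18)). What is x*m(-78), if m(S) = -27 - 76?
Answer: 3708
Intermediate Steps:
m(S) = -103
x = -36 (x = -(18 + 18) = -1*36 = -36)
x*m(-78) = -36*(-103) = 3708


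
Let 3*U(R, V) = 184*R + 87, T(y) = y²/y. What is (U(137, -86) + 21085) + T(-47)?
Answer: 88409/3 ≈ 29470.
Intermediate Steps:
T(y) = y
U(R, V) = 29 + 184*R/3 (U(R, V) = (184*R + 87)/3 = (87 + 184*R)/3 = 29 + 184*R/3)
(U(137, -86) + 21085) + T(-47) = ((29 + (184/3)*137) + 21085) - 47 = ((29 + 25208/3) + 21085) - 47 = (25295/3 + 21085) - 47 = 88550/3 - 47 = 88409/3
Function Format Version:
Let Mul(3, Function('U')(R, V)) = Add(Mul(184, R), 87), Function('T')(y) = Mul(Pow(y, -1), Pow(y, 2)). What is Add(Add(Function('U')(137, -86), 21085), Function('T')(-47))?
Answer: Rational(88409, 3) ≈ 29470.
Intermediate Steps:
Function('T')(y) = y
Function('U')(R, V) = Add(29, Mul(Rational(184, 3), R)) (Function('U')(R, V) = Mul(Rational(1, 3), Add(Mul(184, R), 87)) = Mul(Rational(1, 3), Add(87, Mul(184, R))) = Add(29, Mul(Rational(184, 3), R)))
Add(Add(Function('U')(137, -86), 21085), Function('T')(-47)) = Add(Add(Add(29, Mul(Rational(184, 3), 137)), 21085), -47) = Add(Add(Add(29, Rational(25208, 3)), 21085), -47) = Add(Add(Rational(25295, 3), 21085), -47) = Add(Rational(88550, 3), -47) = Rational(88409, 3)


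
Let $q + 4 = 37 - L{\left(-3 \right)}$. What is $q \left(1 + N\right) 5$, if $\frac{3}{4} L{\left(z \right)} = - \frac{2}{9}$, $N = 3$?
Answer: $\frac{17980}{27} \approx 665.93$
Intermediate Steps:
$L{\left(z \right)} = - \frac{8}{27}$ ($L{\left(z \right)} = \frac{4 \left(- \frac{2}{9}\right)}{3} = \frac{4 \left(\left(-2\right) \frac{1}{9}\right)}{3} = \frac{4}{3} \left(- \frac{2}{9}\right) = - \frac{8}{27}$)
$q = \frac{899}{27}$ ($q = -4 + \left(37 - - \frac{8}{27}\right) = -4 + \left(37 + \frac{8}{27}\right) = -4 + \frac{1007}{27} = \frac{899}{27} \approx 33.296$)
$q \left(1 + N\right) 5 = \frac{899 \left(1 + 3\right) 5}{27} = \frac{899 \cdot 4 \cdot 5}{27} = \frac{899}{27} \cdot 20 = \frac{17980}{27}$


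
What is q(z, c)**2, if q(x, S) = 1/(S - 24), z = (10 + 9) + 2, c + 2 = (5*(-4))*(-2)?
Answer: 1/196 ≈ 0.0051020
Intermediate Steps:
c = 38 (c = -2 + (5*(-4))*(-2) = -2 - 20*(-2) = -2 + 40 = 38)
z = 21 (z = 19 + 2 = 21)
q(x, S) = 1/(-24 + S)
q(z, c)**2 = (1/(-24 + 38))**2 = (1/14)**2 = 1/196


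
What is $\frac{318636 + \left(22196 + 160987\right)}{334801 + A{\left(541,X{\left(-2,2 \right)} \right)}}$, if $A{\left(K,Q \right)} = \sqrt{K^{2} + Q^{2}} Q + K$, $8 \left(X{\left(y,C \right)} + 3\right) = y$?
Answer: $\frac{43079932697088}{28787498344799} + \frac{104378352 \sqrt{4683065}}{28787498344799} \approx 1.5043$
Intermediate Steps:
$X{\left(y,C \right)} = -3 + \frac{y}{8}$
$A{\left(K,Q \right)} = K + Q \sqrt{K^{2} + Q^{2}}$ ($A{\left(K,Q \right)} = Q \sqrt{K^{2} + Q^{2}} + K = K + Q \sqrt{K^{2} + Q^{2}}$)
$\frac{318636 + \left(22196 + 160987\right)}{334801 + A{\left(541,X{\left(-2,2 \right)} \right)}} = \frac{318636 + \left(22196 + 160987\right)}{334801 + \left(541 + \left(-3 + \frac{1}{8} \left(-2\right)\right) \sqrt{541^{2} + \left(-3 + \frac{1}{8} \left(-2\right)\right)^{2}}\right)} = \frac{318636 + 183183}{334801 + \left(541 + \left(-3 - \frac{1}{4}\right) \sqrt{292681 + \left(-3 - \frac{1}{4}\right)^{2}}\right)} = \frac{501819}{334801 + \left(541 - \frac{13 \sqrt{292681 + \left(- \frac{13}{4}\right)^{2}}}{4}\right)} = \frac{501819}{334801 + \left(541 - \frac{13 \sqrt{292681 + \frac{169}{16}}}{4}\right)} = \frac{501819}{334801 + \left(541 - \frac{13 \sqrt{\frac{4683065}{16}}}{4}\right)} = \frac{501819}{334801 + \left(541 - \frac{13 \frac{\sqrt{4683065}}{4}}{4}\right)} = \frac{501819}{334801 + \left(541 - \frac{13 \sqrt{4683065}}{16}\right)} = \frac{501819}{335342 - \frac{13 \sqrt{4683065}}{16}}$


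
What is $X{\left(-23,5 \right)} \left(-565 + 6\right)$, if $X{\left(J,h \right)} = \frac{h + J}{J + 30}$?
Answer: $\frac{10062}{7} \approx 1437.4$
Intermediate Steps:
$X{\left(J,h \right)} = \frac{J + h}{30 + J}$
$X{\left(-23,5 \right)} \left(-565 + 6\right) = \frac{-23 + 5}{30 - 23} \left(-565 + 6\right) = \frac{1}{7} \left(-18\right) \left(-559\right) = \left(- \frac{18}{7}\right) \left(-559\right) = \frac{10062}{7}$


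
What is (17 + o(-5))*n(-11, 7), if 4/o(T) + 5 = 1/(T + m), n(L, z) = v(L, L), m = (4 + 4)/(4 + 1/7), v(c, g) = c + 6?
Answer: -19255/237 ≈ -81.245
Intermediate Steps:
v(c, g) = 6 + c
m = 56/29 (m = 8/(4 + 1*(⅐)) = 8/(4 + ⅐) = 8/(29/7) = 8*(7/29) = 56/29 ≈ 1.9310)
n(L, z) = 6 + L
o(T) = 4/(-5 + 1/(56/29 + T)) (o(T) = 4/(-5 + 1/(T + 56/29)) = 4/(-5 + 1/(56/29 + T)))
(17 + o(-5))*n(-11, 7) = (17 + 4*(-56 - 29*(-5))/(251 + 145*(-5)))*(6 - 11) = (17 + 4*(-56 + 145)/(251 - 725))*(-5) = (17 + 4*89/(-474))*(-5) = (17 + 4*(-1/474)*89)*(-5) = (17 - 178/237)*(-5) = (3851/237)*(-5) = -19255/237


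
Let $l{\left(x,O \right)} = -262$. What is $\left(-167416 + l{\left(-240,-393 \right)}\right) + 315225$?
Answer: $147547$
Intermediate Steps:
$\left(-167416 + l{\left(-240,-393 \right)}\right) + 315225 = \left(-167416 - 262\right) + 315225 = -167678 + 315225 = 147547$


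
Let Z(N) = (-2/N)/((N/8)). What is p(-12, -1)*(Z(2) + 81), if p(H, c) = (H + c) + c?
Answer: -1078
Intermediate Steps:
p(H, c) = H + 2*c
Z(N) = -16/N² (Z(N) = (-2/N)/((N*(⅛))) = (-2/N)/((N/8)) = (-2/N)*(8/N) = -16/N²)
p(-12, -1)*(Z(2) + 81) = (-12 + 2*(-1))*(-16/2² + 81) = (-12 - 2)*(-16*¼ + 81) = -14*(-4 + 81) = -14*77 = -1078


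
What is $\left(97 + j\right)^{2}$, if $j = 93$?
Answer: $36100$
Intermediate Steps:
$\left(97 + j\right)^{2} = \left(97 + 93\right)^{2} = 190^{2} = 36100$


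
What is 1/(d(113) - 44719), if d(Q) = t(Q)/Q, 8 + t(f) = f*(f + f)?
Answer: -113/5027717 ≈ -2.2475e-5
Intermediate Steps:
t(f) = -8 + 2*f² (t(f) = -8 + f*(f + f) = -8 + f*(2*f) = -8 + 2*f²)
d(Q) = (-8 + 2*Q²)/Q
1/(d(113) - 44719) = 1/((-8/113 + 2*113) - 44719) = 1/((-8*1/113 + 226) - 44719) = 1/((-8/113 + 226) - 44719) = 1/(25530/113 - 44719) = 1/(-5027717/113) = -113/5027717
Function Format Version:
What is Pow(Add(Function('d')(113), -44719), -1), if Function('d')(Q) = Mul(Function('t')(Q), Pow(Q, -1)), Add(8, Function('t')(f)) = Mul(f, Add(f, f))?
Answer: Rational(-113, 5027717) ≈ -2.2475e-5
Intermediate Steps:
Function('t')(f) = Add(-8, Mul(2, Pow(f, 2))) (Function('t')(f) = Add(-8, Mul(f, Add(f, f))) = Add(-8, Mul(f, Mul(2, f))) = Add(-8, Mul(2, Pow(f, 2))))
Function('d')(Q) = Mul(Pow(Q, -1), Add(-8, Mul(2, Pow(Q, 2)))) (Function('d')(Q) = Mul(Add(-8, Mul(2, Pow(Q, 2))), Pow(Q, -1)) = Mul(Pow(Q, -1), Add(-8, Mul(2, Pow(Q, 2)))))
Pow(Add(Function('d')(113), -44719), -1) = Pow(Add(Add(Mul(-8, Pow(113, -1)), Mul(2, 113)), -44719), -1) = Pow(Add(Add(Mul(-8, Rational(1, 113)), 226), -44719), -1) = Pow(Add(Add(Rational(-8, 113), 226), -44719), -1) = Pow(Add(Rational(25530, 113), -44719), -1) = Pow(Rational(-5027717, 113), -1) = Rational(-113, 5027717)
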